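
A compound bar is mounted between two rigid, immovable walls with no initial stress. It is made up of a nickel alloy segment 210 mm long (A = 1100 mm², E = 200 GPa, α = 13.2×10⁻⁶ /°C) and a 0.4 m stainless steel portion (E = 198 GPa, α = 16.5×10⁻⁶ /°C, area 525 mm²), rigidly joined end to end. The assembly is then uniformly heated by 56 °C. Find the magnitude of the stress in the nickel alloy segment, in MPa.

σ ≈ 99.3 MPa (compressive)

With the walls removed the bar would change length by δ_free = Σ αᵢΔT Lᵢ = 13.2×10⁻⁶×56×210 + 16.5×10⁻⁶×56×400 = 0.5248 mm.
Since the ends are fixed, an axial force P builds up, equal in every segment, with P · Σ Lᵢ/(AᵢEᵢ) = δ_free.
The series flexibility is Σ Lᵢ/(AᵢEᵢ) = 210/(1100×200×10³) + 400/(525×198×10³) = 4.803×10⁻⁶ mm/N.
Hence P = δ_free / Σ(L/AE) = 0.5248/4.803×10⁻⁶ = 109.3 kN (compressive).
σ_{nickel alloy} = P / A = 109300 / 1100 = 99.35 MPa.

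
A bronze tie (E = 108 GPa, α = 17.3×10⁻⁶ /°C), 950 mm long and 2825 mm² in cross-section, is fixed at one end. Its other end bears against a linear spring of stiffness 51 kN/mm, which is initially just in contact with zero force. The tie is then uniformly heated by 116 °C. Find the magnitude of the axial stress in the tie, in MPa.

If the spring were absent the tie would lengthen by αΔT L = 17.3×10⁻⁶ × 116 × 950 = 1.906 mm.
Let P be the compressive force at the spring. The tie shortens elastically by PL/(AE) and the spring compresses by P/k; together these equal δ_free.
P [ L/(AE) + 1/k ] = δ_free → P [ 950/(2825×108×10³) + 1/(51×10³) ] = 1.906.
P = 1.906 / 2.272×10⁻⁵ = 83910 N.
σ = P/A = 83910/2825 = 29.7 MPa.

σ ≈ 29.7 MPa (compressive)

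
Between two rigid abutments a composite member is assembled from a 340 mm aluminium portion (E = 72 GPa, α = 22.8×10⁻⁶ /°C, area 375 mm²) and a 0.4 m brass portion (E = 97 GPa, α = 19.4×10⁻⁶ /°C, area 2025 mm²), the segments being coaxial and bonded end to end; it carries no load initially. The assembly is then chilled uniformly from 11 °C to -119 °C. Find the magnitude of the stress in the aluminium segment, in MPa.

σ ≈ 368 MPa (tensile)

With the walls removed the bar would change length by δ_free = Σ αᵢΔT Lᵢ = 22.8×10⁻⁶×130×340 + 19.4×10⁻⁶×130×400 = 2.017 mm.
The walls prevent any net length change, so an axial force P (same in every segment) develops. Compatibility: P · Σ Lᵢ/(AᵢEᵢ) = δ_free.
Σ Lᵢ/(AᵢEᵢ) = 340/(375×72×10³) + 400/(2025×97×10³) = 1.463×10⁻⁵ mm/N.
P = 2.017 / 1.463×10⁻⁵ = 137800 N = 137.8 kN, tensile.
σ_{aluminium} = P / A = 137800 / 375 = 367.6 MPa.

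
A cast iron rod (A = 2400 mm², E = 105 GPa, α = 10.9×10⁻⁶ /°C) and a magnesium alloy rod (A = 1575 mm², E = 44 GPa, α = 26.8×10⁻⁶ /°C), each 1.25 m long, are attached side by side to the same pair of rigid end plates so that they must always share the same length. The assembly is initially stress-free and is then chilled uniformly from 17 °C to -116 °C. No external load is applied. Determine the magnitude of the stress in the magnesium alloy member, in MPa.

σ ≈ 73 MPa (tensile)

Equilibrium of a rigid end plate with no external load gives equal and opposite internal forces ±P in the two members. Since α_{magnesium alloy} > α_{cast iron}, cooling drives the magnesium alloy into tension and the cast iron into compression.
Setting the final lengths equal and cancelling L: (α₁ − α₂)ΔT = P/(A₁E₁) + P/(A₂E₂).
|α₁ − α₂|·ΔT = 15.9×10⁻⁶ × 133 = 0.002115.
1/(A₁E₁) + 1/(A₂E₂) = 1/(2400×105×10³) + 1/(1575×44×10³) = 1.84×10⁻⁸ N⁻¹.
P = 0.002115 / 1.84×10⁻⁸ = 114900 N = 114.9 kN.
σ_{magnesium alloy} = P/A₂ = 114900/1575 = 72.98 MPa, tensile.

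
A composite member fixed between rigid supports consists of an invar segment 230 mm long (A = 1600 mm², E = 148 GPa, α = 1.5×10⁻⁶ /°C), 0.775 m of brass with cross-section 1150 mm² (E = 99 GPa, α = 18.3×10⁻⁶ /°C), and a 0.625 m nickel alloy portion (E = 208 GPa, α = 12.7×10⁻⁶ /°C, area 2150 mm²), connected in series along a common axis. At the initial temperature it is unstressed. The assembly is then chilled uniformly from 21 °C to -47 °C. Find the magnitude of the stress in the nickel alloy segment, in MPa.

With the walls removed the bar would change length by δ_free = Σ αᵢΔT Lᵢ = 1.5×10⁻⁶×68×230 + 18.3×10⁻⁶×68×775 + 12.7×10⁻⁶×68×625 = 1.528 mm.
Since the ends are fixed, an axial force P builds up, equal in every segment, with P · Σ Lᵢ/(AᵢEᵢ) = δ_free.
Σ Lᵢ/(AᵢEᵢ) = 230/(1600×148×10³) + 775/(1150×99×10³) + 625/(2150×208×10³) = 9.176×10⁻⁶ mm/N.
So P = 1.528 / 9.176×10⁻⁶ = 166.5 kN, tensile.
σ_{nickel alloy} = P / A = 166500 / 2150 = 77.43 MPa.

σ ≈ 77.4 MPa (tensile)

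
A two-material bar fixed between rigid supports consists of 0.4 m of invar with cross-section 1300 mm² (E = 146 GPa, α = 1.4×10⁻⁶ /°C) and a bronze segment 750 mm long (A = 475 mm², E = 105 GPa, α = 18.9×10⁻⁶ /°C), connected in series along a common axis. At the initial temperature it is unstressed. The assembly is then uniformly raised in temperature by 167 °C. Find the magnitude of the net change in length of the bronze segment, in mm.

Free thermal expansion of the whole bar: Σ αᵢΔT Lᵢ = 1.4×10⁻⁶×167×400 + 18.9×10⁻⁶×167×750 = 2.461 mm.
The rigid supports impose zero overall length change; the single axial force P common to all segments must satisfy P Σ Lᵢ/(AᵢEᵢ) = δ_free.
Σ Lᵢ/(AᵢEᵢ) = 400/(1300×146×10³) + 750/(475×105×10³) = 1.715×10⁻⁵ mm/N.
So P = 2.461 / 1.715×10⁻⁵ = 143.5 kN, compressive.
For the bronze segment, free thermal change = 18.9×10⁻⁶×167×750 = 2.367 mm and elastic change from P = 143500×750/(475×105×10³) = 2.158 mm; these oppose, so the net change is 0.209 mm (segment lengthens).

|ΔL| ≈ 0.209 mm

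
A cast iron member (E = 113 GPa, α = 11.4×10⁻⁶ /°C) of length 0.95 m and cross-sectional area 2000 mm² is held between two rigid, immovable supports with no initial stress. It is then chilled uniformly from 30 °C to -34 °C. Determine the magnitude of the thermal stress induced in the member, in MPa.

σ ≈ 82.4 MPa (tensile)

Because both ends are immovable the net strain is zero, and the suppressed thermal strain is αΔT = 11.4×10⁻⁶ × 64 = 729.6×10⁻⁶.
σ = EαΔT = 113×10³ × 11.4×10⁻⁶ × 64 = 82.44 MPa (tensile; the member is trying to contract).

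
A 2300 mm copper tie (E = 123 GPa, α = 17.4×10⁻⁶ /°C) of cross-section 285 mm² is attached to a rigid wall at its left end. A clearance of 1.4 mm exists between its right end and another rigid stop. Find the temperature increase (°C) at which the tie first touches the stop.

ΔT ≈ 35 °C

The gap closes when αΔT L = 1.4 mm, since the tie is still unstressed at that instant.
So ΔT = g/(αL) = 1.4/(17.4×10⁻⁶ × 2300) = 34.98 °C.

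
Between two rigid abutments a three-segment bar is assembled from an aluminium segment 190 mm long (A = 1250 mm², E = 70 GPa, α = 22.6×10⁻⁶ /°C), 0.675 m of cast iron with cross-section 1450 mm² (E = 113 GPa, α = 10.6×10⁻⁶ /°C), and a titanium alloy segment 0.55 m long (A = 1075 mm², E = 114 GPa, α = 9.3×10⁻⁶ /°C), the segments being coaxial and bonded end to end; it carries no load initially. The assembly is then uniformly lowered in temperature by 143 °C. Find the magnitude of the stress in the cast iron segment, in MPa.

σ ≈ 152 MPa (tensile)

If the supports were absent, the total length change would be Σ αᵢΔT Lᵢ = 22.6×10⁻⁶×143×190 + 10.6×10⁻⁶×143×675 + 9.3×10⁻⁶×143×550 = 2.369 mm.
The walls prevent any net length change, so an axial force P (same in every segment) develops. Compatibility: P · Σ Lᵢ/(AᵢEᵢ) = δ_free.
The series flexibility is Σ Lᵢ/(AᵢEᵢ) = 190/(1250×70×10³) + 675/(1450×113×10³) + 550/(1075×114×10³) = 1.078×10⁻⁵ mm/N.
Hence P = δ_free / Σ(L/AE) = 2.369/1.078×10⁻⁵ = 219.7 kN (tensile).
σ_{cast iron} = P / A = 219700 / 1450 = 151.5 MPa.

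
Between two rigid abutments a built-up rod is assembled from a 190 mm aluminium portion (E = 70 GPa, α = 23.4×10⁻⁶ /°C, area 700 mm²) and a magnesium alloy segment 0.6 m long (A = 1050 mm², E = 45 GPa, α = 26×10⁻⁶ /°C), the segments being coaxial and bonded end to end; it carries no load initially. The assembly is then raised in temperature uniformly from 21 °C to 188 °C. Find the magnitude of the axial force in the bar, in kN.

P ≈ 202 kN (compressive)

If the supports were absent, the total length change would be Σ αᵢΔT Lᵢ = 23.4×10⁻⁶×167×190 + 26×10⁻⁶×167×600 = 3.348 mm.
The walls prevent any net length change, so an axial force P (same in every segment) develops. Compatibility: P · Σ Lᵢ/(AᵢEᵢ) = δ_free.
Σ Lᵢ/(AᵢEᵢ) = 190/(700×70×10³) + 600/(1050×45×10³) = 1.658×10⁻⁵ mm/N.
So P = 3.348 / 1.658×10⁻⁵ = 202 kN, compressive.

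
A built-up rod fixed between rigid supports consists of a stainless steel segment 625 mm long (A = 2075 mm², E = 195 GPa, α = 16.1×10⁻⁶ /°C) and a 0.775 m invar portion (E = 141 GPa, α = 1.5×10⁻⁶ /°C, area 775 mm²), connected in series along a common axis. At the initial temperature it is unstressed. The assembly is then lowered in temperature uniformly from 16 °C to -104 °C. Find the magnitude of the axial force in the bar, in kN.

P ≈ 156 kN (tensile)

With the walls removed the bar would change length by δ_free = Σ αᵢΔT Lᵢ = 16.1×10⁻⁶×120×625 + 1.5×10⁻⁶×120×775 = 1.347 mm.
Since the ends are fixed, an axial force P builds up, equal in every segment, with P · Σ Lᵢ/(AᵢEᵢ) = δ_free.
Σ Lᵢ/(AᵢEᵢ) = 625/(2075×195×10³) + 775/(775×141×10³) = 8.637×10⁻⁶ mm/N.
So P = 1.347 / 8.637×10⁻⁶ = 156 kN, tensile.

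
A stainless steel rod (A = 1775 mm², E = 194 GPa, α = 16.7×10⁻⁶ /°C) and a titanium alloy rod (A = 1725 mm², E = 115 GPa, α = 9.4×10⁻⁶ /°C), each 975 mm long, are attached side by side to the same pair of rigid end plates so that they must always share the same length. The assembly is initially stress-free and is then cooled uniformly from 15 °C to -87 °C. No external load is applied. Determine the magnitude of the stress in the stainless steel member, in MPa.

σ ≈ 52.8 MPa (tensile)

The stainless steel has the larger α, so on cooling it would change length more than the titanium alloy if both were free. The rigid plates force a common final length, so the stainless steel is put into tension and the titanium alloy into compression, with equal and opposite forces P (no external load).
Equating the net (thermal + elastic) strains gives |α₁ − α₂|·ΔT = P·[1/(A₁E₁) + 1/(A₂E₂)].
|α₁ − α₂|·ΔT = 7.3×10⁻⁶ × 102 = 0.0007446.
1/(A₁E₁) + 1/(A₂E₂) = 1/(1775×194×10³) + 1/(1725×115×10³) = 7.945×10⁻⁹ N⁻¹.
P = 0.0007446 / 7.945×10⁻⁹ = 93720 N = 93.72 kN.
σ_{stainless steel} = P/A₁ = 93720/1775 = 52.8 MPa, tensile.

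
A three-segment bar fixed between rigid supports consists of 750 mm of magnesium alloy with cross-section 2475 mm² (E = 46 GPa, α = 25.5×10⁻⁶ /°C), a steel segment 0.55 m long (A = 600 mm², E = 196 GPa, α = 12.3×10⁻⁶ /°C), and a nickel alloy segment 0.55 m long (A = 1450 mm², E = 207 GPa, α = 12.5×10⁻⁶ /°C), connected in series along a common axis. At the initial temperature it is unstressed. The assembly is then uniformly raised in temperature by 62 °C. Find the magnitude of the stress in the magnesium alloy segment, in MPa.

Free thermal expansion of the whole bar: Σ αᵢΔT Lᵢ = 25.5×10⁻⁶×62×750 + 12.3×10⁻⁶×62×550 + 12.5×10⁻⁶×62×550 = 2.031 mm.
The rigid supports impose zero overall length change; the single axial force P common to all segments must satisfy P Σ Lᵢ/(AᵢEᵢ) = δ_free.
The series flexibility is Σ Lᵢ/(AᵢEᵢ) = 750/(2475×46×10³) + 550/(600×196×10³) + 550/(1450×207×10³) = 1.31×10⁻⁵ mm/N.
P = 2.031 / 1.31×10⁻⁵ = 155100 N = 155.1 kN, compressive.
σ_{magnesium alloy} = P / A = 155100 / 2475 = 62.67 MPa.

σ ≈ 62.7 MPa (compressive)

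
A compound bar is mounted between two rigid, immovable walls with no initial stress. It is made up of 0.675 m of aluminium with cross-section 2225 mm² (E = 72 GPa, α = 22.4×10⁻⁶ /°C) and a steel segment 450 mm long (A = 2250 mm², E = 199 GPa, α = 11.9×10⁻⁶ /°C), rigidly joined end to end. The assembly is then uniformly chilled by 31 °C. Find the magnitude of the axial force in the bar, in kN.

P ≈ 122 kN (tensile)

If the supports were absent, the total length change would be Σ αᵢΔT Lᵢ = 22.4×10⁻⁶×31×675 + 11.9×10⁻⁶×31×450 = 0.6347 mm.
The rigid supports impose zero overall length change; the single axial force P common to all segments must satisfy P Σ Lᵢ/(AᵢEᵢ) = δ_free.
Σ Lᵢ/(AᵢEᵢ) = 675/(2225×72×10³) + 450/(2250×199×10³) = 5.219×10⁻⁶ mm/N.
Hence P = δ_free / Σ(L/AE) = 0.6347/5.219×10⁻⁶ = 121.6 kN (tensile).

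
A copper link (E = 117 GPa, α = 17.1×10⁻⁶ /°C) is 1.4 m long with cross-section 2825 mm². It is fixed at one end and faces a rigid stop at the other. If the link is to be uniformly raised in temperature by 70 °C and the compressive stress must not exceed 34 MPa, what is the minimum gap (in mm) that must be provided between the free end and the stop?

g ≈ 1.27 mm

With no wall the link would lengthen by αΔT L = 17.1×10⁻⁶ × 70 × 1400 = 1.676 mm.
A stress of 34 MPa corresponds to the wall pushing the link back by σL/E = 34×1400/(117×10³) = 0.4068 mm.
So the gap has to take up the difference, g_min = δ_free − σL/E = 1.676 − 0.4068 = 1.269 mm.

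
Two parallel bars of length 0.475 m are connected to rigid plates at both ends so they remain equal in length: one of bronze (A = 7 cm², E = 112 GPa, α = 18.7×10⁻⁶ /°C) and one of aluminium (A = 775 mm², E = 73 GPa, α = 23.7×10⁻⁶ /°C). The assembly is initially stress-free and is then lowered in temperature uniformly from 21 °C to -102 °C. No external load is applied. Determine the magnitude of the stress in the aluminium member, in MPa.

σ ≈ 26.1 MPa (tensile)

Both members must finish at the same length. With the larger α, the aluminium tends to over-contract; the plates restrain it, putting the aluminium in tension and the bronze in compression. With no external load the two internal forces are equal and opposite, magnitude P.
Setting the final lengths equal and cancelling L: (α₁ − α₂)ΔT = P/(A₁E₁) + P/(A₂E₂).
|α₁ − α₂|·ΔT = 5×10⁻⁶ × 123 = 0.000615.
1/(A₁E₁) + 1/(A₂E₂) = 1/(700×112×10³) + 1/(775×73×10³) = 3.043×10⁻⁸ N⁻¹.
So P = 0.000615 / 3.043×10⁻⁸ = 20.21 kN.
σ_{aluminium} = P/A₂ = 20210/775 = 26.08 MPa, tensile.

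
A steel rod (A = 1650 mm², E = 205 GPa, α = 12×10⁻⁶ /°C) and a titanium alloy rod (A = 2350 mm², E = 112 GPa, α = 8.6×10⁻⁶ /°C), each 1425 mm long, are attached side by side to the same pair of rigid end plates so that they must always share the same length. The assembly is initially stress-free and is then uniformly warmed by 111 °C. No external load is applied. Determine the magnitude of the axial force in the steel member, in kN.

Both members must finish at the same length. With the larger α, the steel tends to over-expand; the plates restrain it, putting the steel in compression and the titanium alloy in tension. With no external load the two internal forces are equal and opposite, magnitude P.
Setting the final lengths equal and cancelling L: (α₁ − α₂)ΔT = P/(A₁E₁) + P/(A₂E₂).
|α₁ − α₂|·ΔT = 3.4×10⁻⁶ × 111 = 0.0003774.
1/(A₁E₁) + 1/(A₂E₂) = 1/(1650×205×10³) + 1/(2350×112×10³) = 6.756×10⁻⁹ N⁻¹.
P = 0.0003774 / 6.756×10⁻⁹ = 55860 N = 55.86 kN.

P ≈ 55.9 kN (compressive in the steel)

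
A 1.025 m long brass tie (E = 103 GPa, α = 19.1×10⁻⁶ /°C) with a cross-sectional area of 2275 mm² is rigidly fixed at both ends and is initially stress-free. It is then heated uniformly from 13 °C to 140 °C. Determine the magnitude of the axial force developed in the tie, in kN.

P ≈ 568 kN (compressive)

The ends cannot move, so σ = EαΔT = 103×10³ × 19.1×10⁻⁶ × 127 = 249.8 MPa.
Axial force P = σA = 249.8 × 2275 = 568400 N = 568.4 kN, compressive.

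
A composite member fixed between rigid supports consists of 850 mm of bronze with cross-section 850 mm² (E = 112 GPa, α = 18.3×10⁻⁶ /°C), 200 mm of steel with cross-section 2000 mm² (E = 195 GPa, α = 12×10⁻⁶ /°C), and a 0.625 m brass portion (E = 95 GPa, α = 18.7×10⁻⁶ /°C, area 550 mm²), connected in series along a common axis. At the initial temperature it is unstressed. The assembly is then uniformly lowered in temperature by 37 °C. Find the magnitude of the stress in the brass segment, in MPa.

σ ≈ 93.2 MPa (tensile)

If the supports were absent, the total length change would be Σ αᵢΔT Lᵢ = 18.3×10⁻⁶×37×850 + 12×10⁻⁶×37×200 + 18.7×10⁻⁶×37×625 = 1.097 mm.
The walls prevent any net length change, so an axial force P (same in every segment) develops. Compatibility: P · Σ Lᵢ/(AᵢEᵢ) = δ_free.
Σ Lᵢ/(AᵢEᵢ) = 850/(850×112×10³) + 200/(2000×195×10³) + 625/(550×95×10³) = 2.14×10⁻⁵ mm/N.
Hence P = δ_free / Σ(L/AE) = 1.097/2.14×10⁻⁵ = 51.24 kN (tensile).
σ_{brass} = P / A = 51240 / 550 = 93.17 MPa.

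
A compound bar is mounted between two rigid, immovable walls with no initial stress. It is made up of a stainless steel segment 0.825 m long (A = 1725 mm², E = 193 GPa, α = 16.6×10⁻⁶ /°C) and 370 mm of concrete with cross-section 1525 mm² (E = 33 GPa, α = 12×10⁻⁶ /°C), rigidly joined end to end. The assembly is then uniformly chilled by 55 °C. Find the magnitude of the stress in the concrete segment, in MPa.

Free thermal contraction of the whole bar: Σ αᵢΔT Lᵢ = 16.6×10⁻⁶×55×825 + 12×10⁻⁶×55×370 = 0.9974 mm.
Since the ends are fixed, an axial force P builds up, equal in every segment, with P · Σ Lᵢ/(AᵢEᵢ) = δ_free.
The series flexibility is Σ Lᵢ/(AᵢEᵢ) = 825/(1725×193×10³) + 370/(1525×33×10³) = 9.83×10⁻⁶ mm/N.
Hence P = δ_free / Σ(L/AE) = 0.9974/9.83×10⁻⁶ = 101.5 kN (tensile).
σ_{concrete} = P / A = 101500 / 1525 = 66.53 MPa.

σ ≈ 66.5 MPa (tensile)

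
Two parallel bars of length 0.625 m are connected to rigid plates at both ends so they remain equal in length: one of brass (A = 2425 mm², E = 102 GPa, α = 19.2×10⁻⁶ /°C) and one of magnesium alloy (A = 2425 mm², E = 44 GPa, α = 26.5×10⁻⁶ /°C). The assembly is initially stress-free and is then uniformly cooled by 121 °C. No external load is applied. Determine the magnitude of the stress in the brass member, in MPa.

σ ≈ 27.2 MPa (compressive)

The magnesium alloy has the larger α, so on cooling it would change length more than the brass if both were free. The rigid plates force a common final length, so the magnesium alloy is put into tension and the brass into compression, with equal and opposite forces P (no external load).
Setting the final lengths equal and cancelling L: (α₁ − α₂)ΔT = P/(A₁E₁) + P/(A₂E₂).
|α₁ − α₂|·ΔT = 7.3×10⁻⁶ × 121 = 0.0008833.
1/(A₁E₁) + 1/(A₂E₂) = 1/(2425×102×10³) + 1/(2425×44×10³) = 1.341×10⁻⁸ N⁻¹.
So P = 0.0008833 / 1.341×10⁻⁸ = 65.84 kN.
σ_{brass} = P/A₁ = 65840/2425 = 27.15 MPa, compressive.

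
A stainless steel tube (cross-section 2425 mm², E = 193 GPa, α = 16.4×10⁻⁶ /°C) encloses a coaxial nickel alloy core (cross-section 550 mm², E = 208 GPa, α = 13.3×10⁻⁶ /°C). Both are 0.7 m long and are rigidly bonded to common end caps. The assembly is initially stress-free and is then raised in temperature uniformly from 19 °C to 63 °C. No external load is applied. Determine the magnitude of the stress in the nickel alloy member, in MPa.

The stainless steel has the larger α, so on heating it would change length more than the nickel alloy if both were free. The rigid plates force a common final length, so the stainless steel is put into compression and the nickel alloy into tension, with equal and opposite forces P (no external load).
Equating the net (thermal + elastic) strains gives |α₁ − α₂|·ΔT = P·[1/(A₁E₁) + 1/(A₂E₂)].
|α₁ − α₂|·ΔT = 3.1×10⁻⁶ × 44 = 0.0001364.
1/(A₁E₁) + 1/(A₂E₂) = 1/(2425×193×10³) + 1/(550×208×10³) = 1.088×10⁻⁸ N⁻¹.
So P = 0.0001364 / 1.088×10⁻⁸ = 12.54 kN.
σ_{nickel alloy} = P/A₂ = 12540/550 = 22.8 MPa, tensile.

σ ≈ 22.8 MPa (tensile)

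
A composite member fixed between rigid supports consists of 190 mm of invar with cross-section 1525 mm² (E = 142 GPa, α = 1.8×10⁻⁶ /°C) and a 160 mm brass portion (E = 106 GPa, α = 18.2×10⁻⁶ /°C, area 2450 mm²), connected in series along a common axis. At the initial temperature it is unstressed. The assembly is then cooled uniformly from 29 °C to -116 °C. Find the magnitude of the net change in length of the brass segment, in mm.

If the supports were absent, the total length change would be Σ αᵢΔT Lᵢ = 1.8×10⁻⁶×145×190 + 18.2×10⁻⁶×145×160 = 0.4718 mm.
Since the ends are fixed, an axial force P builds up, equal in every segment, with P · Σ Lᵢ/(AᵢEᵢ) = δ_free.
Σ Lᵢ/(AᵢEᵢ) = 190/(1525×142×10³) + 160/(2450×106×10³) = 1.493×10⁻⁶ mm/N.
So P = 0.4718 / 1.493×10⁻⁶ = 315.9 kN, tensile.
For the brass segment, free thermal change = 18.2×10⁻⁶×145×160 = 0.4222 mm and elastic change from P = 315900×160/(2450×106×10³) = 0.1946 mm; these oppose, so the net change is 0.228 mm (segment shortens).

|ΔL| ≈ 0.228 mm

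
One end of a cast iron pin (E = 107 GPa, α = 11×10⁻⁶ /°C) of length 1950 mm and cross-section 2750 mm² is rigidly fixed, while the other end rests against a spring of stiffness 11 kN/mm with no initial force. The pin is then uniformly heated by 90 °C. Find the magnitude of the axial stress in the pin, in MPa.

σ ≈ 7.2 MPa (compressive)

The unrestrained thermal change is αΔT L = 11×10⁻⁶ × 90 × 1950 = 1.93 mm.
With a force P in the spring, the elastic change of the pin is PL/(AE) and that of the spring is P/k; compatibility requires their sum to equal δ_free.
So P = δ_free / [L/(AE) + 1/k] = 1.93 / [ 1950/(2750×107×10³) + 1/(11×10³) ].
P = 1.93 / 9.754×10⁻⁵ = 19790 N.
σ = P/A = 19790/2750 = 7.197 MPa.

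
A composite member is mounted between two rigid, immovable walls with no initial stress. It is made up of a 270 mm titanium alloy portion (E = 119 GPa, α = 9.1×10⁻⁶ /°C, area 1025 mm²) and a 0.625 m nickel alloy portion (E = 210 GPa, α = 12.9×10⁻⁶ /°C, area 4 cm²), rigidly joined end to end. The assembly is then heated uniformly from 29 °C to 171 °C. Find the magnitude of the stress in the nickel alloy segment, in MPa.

σ ≈ 387 MPa (compressive)

Free thermal expansion of the whole bar: Σ αᵢΔT Lᵢ = 9.1×10⁻⁶×142×270 + 12.9×10⁻⁶×142×625 = 1.494 mm.
The rigid supports impose zero overall length change; the single axial force P common to all segments must satisfy P Σ Lᵢ/(AᵢEᵢ) = δ_free.
The series flexibility is Σ Lᵢ/(AᵢEᵢ) = 270/(1025×119×10³) + 625/(400×210×10³) = 9.654×10⁻⁶ mm/N.
Hence P = δ_free / Σ(L/AE) = 1.494/9.654×10⁻⁶ = 154.7 kN (compressive).
σ_{nickel alloy} = P / A = 154700 / 400 = 386.8 MPa.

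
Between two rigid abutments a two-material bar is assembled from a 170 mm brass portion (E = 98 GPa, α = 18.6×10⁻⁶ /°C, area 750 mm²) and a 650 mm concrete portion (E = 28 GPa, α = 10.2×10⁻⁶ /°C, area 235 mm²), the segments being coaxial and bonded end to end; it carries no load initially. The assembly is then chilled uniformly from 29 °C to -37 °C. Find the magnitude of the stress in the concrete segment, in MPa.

σ ≈ 27.2 MPa (tensile)

If the supports were absent, the total length change would be Σ αᵢΔT Lᵢ = 18.6×10⁻⁶×66×170 + 10.2×10⁻⁶×66×650 = 0.6463 mm.
Since the ends are fixed, an axial force P builds up, equal in every segment, with P · Σ Lᵢ/(AᵢEᵢ) = δ_free.
Σ Lᵢ/(AᵢEᵢ) = 170/(750×98×10³) + 650/(235×28×10³) = 0.0001011 mm/N.
So P = 0.6463 / 0.0001011 = 6.393 kN, tensile.
σ_{concrete} = P / A = 6393 / 235 = 27.2 MPa.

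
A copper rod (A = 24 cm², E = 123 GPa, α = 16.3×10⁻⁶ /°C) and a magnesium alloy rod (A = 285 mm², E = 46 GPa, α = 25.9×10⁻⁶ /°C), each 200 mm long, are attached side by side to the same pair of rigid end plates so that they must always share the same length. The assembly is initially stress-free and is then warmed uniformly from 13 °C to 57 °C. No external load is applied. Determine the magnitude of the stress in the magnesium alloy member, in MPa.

σ ≈ 18.6 MPa (compressive)

The magnesium alloy has the larger α, so on heating it would change length more than the copper if both were free. The rigid plates force a common final length, so the magnesium alloy is put into compression and the copper into tension, with equal and opposite forces P (no external load).
Compatibility of the two members (thermal + elastic change equal): (α₁ − α₂)ΔT = P·[1/(A₁E₁) + 1/(A₂E₂)].
|α₁ − α₂|·ΔT = 9.6×10⁻⁶ × 44 = 0.0004224.
1/(A₁E₁) + 1/(A₂E₂) = 1/(2400×123×10³) + 1/(285×46×10³) = 7.967×10⁻⁸ N⁻¹.
So P = 0.0004224 / 7.967×10⁻⁸ = 5.302 kN.
σ_{magnesium alloy} = P/A₂ = 5302/285 = 18.6 MPa, compressive.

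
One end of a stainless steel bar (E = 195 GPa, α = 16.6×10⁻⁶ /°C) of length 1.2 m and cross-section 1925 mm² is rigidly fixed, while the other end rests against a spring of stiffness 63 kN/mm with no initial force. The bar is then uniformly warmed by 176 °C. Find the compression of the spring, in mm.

δ ≈ 2.92 mm

If the spring were absent the bar would lengthen by αΔT L = 16.6×10⁻⁶ × 176 × 1200 = 3.506 mm.
With a force P in the spring, the elastic change of the bar is PL/(AE) and that of the spring is P/k; compatibility requires their sum to equal δ_free.
P [ L/(AE) + 1/k ] = δ_free → P [ 1200/(1925×195×10³) + 1/(63×10³) ] = 3.506.
P = 3.506 / 1.907×10⁻⁵ = 183800 N.
Spring compression = P/k = 183800/(63×10³) = 2.918 mm.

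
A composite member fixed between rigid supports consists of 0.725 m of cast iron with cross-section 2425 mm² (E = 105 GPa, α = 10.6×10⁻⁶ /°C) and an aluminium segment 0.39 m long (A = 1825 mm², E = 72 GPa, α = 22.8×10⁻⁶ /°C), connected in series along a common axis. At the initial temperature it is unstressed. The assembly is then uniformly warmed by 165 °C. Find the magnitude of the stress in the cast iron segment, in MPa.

With the walls removed the bar would change length by δ_free = Σ αᵢΔT Lᵢ = 10.6×10⁻⁶×165×725 + 22.8×10⁻⁶×165×390 = 2.735 mm.
Since the ends are fixed, an axial force P builds up, equal in every segment, with P · Σ Lᵢ/(AᵢEᵢ) = δ_free.
Σ Lᵢ/(AᵢEᵢ) = 725/(2425×105×10³) + 390/(1825×72×10³) = 5.815×10⁻⁶ mm/N.
So P = 2.735 / 5.815×10⁻⁶ = 470.3 kN, compressive.
σ_{cast iron} = P / A = 470300 / 2425 = 194 MPa.

σ ≈ 194 MPa (compressive)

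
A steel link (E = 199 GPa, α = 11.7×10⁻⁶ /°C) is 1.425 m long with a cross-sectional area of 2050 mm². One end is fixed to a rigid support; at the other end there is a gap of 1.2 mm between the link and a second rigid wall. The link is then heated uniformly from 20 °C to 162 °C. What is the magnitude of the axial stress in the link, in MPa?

If the wall were absent the link would grow by αΔT L = 11.7×10⁻⁶ × 142 × 1425 = 2.367 mm.
After closing the 1.2 mm clearance, 2.367 − 1.2 = 1.167 mm of expansion remains to be suppressed by the wall.
So σ = E(δ_free − g)/L = 199×10³ × 1.167/1425 = 163 MPa.

σ ≈ 163 MPa (compressive)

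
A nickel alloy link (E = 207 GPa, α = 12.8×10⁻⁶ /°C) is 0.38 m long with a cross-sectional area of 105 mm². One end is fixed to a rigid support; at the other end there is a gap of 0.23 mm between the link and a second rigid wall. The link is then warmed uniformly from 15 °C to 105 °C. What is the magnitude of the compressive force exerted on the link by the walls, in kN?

Unrestrained expansion: δ_free = αΔT L = 12.8×10⁻⁶ × 90 × 380 = 0.4378 mm.
The gap closes (δ_free > 0.23 mm) and the wall then resists a further 0.4378 − 0.23 = 0.2078 mm of expansion.
That suppressed elongation corresponds to σ = E·Δ/L = 207×10³ × 0.2078/380 = 113.2 MPa.
Force on the wall = σA = 113.2 × 105 mm² = 11.88 kN.

P ≈ 11.9 kN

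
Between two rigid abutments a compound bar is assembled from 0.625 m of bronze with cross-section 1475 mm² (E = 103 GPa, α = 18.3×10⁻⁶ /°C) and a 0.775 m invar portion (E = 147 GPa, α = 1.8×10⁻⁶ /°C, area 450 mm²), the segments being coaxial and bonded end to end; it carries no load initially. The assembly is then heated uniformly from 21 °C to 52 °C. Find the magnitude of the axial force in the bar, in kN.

P ≈ 25.1 kN (compressive)

If the supports were absent, the total length change would be Σ αᵢΔT Lᵢ = 18.3×10⁻⁶×31×625 + 1.8×10⁻⁶×31×775 = 0.3978 mm.
The rigid supports impose zero overall length change; the single axial force P common to all segments must satisfy P Σ Lᵢ/(AᵢEᵢ) = δ_free.
Σ Lᵢ/(AᵢEᵢ) = 625/(1475×103×10³) + 775/(450×147×10³) = 1.583×10⁻⁵ mm/N.
Hence P = δ_free / Σ(L/AE) = 0.3978/1.583×10⁻⁵ = 25.13 kN (compressive).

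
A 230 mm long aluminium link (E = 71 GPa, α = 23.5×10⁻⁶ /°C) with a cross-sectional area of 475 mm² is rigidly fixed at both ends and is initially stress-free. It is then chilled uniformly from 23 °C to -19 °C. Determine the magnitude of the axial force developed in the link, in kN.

Full restraint means ε = 0, so the stress is σ = EαΔT = 71×10³ × 23.5×10⁻⁶ × 42 = 70.08 MPa.
P = AEαΔT = 475 × 71×10³ × 23.5×10⁻⁶ × 42 = 33.29 kN (tensile).

P ≈ 33.3 kN (tensile)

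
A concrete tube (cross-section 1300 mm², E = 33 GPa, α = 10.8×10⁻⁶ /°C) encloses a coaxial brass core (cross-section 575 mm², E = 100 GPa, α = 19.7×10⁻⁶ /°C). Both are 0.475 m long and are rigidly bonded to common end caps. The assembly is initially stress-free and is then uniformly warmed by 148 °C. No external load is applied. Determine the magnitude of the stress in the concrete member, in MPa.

The brass has the larger α, so on heating it would change length more than the concrete if both were free. The rigid plates force a common final length, so the brass is put into compression and the concrete into tension, with equal and opposite forces P (no external load).
Setting the final lengths equal and cancelling L: (α₁ − α₂)ΔT = P/(A₁E₁) + P/(A₂E₂).
|α₁ − α₂|·ΔT = 8.9×10⁻⁶ × 148 = 0.001317.
1/(A₁E₁) + 1/(A₂E₂) = 1/(1300×33×10³) + 1/(575×100×10³) = 4.07×10⁻⁸ N⁻¹.
So P = 0.001317 / 4.07×10⁻⁸ = 32.36 kN.
σ_{concrete} = P/A₁ = 32360/1300 = 24.89 MPa, tensile.

σ ≈ 24.9 MPa (tensile)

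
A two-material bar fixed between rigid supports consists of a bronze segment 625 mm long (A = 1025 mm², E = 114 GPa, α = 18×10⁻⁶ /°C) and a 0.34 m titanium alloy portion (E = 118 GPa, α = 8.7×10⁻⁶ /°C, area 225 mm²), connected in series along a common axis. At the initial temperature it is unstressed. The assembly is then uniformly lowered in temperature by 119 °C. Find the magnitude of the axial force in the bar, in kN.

P ≈ 93.1 kN (tensile)

Free thermal contraction of the whole bar: Σ αᵢΔT Lᵢ = 18×10⁻⁶×119×625 + 8.7×10⁻⁶×119×340 = 1.691 mm.
Since the ends are fixed, an axial force P builds up, equal in every segment, with P · Σ Lᵢ/(AᵢEᵢ) = δ_free.
The series flexibility is Σ Lᵢ/(AᵢEᵢ) = 625/(1025×114×10³) + 340/(225×118×10³) = 1.815×10⁻⁵ mm/N.
Hence P = δ_free / Σ(L/AE) = 1.691/1.815×10⁻⁵ = 93.13 kN (tensile).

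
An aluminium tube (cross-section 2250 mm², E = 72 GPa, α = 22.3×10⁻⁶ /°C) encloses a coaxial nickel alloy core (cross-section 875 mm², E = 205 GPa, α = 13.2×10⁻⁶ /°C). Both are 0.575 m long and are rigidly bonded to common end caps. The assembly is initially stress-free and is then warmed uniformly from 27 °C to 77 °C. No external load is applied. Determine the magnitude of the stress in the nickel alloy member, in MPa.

Equilibrium of a rigid end plate with no external load gives equal and opposite internal forces ±P in the two members. Since α_{aluminium} > α_{nickel alloy}, heating drives the aluminium into compression and the nickel alloy into tension.
Setting the final lengths equal and cancelling L: (α₁ − α₂)ΔT = P/(A₁E₁) + P/(A₂E₂).
|α₁ − α₂|·ΔT = 9.1×10⁻⁶ × 50 = 0.000455.
1/(A₁E₁) + 1/(A₂E₂) = 1/(2250×72×10³) + 1/(875×205×10³) = 1.175×10⁻⁸ N⁻¹.
P = 0.000455 / 1.175×10⁻⁸ = 38730 N = 38.73 kN.
σ_{nickel alloy} = P/A₂ = 38730/875 = 44.26 MPa, tensile.

σ ≈ 44.3 MPa (tensile)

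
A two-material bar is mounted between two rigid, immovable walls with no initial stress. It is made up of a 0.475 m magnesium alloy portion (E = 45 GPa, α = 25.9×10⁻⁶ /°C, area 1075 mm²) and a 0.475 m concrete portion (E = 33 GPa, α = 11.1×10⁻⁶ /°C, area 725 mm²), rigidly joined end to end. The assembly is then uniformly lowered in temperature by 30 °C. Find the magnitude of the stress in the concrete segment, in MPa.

σ ≈ 24.5 MPa (tensile)

Free thermal contraction of the whole bar: Σ αᵢΔT Lᵢ = 25.9×10⁻⁶×30×475 + 11.1×10⁻⁶×30×475 = 0.5272 mm.
The walls prevent any net length change, so an axial force P (same in every segment) develops. Compatibility: P · Σ Lᵢ/(AᵢEᵢ) = δ_free.
The series flexibility is Σ Lᵢ/(AᵢEᵢ) = 475/(1075×45×10³) + 475/(725×33×10³) = 2.967×10⁻⁵ mm/N.
So P = 0.5272 / 2.967×10⁻⁵ = 17.77 kN, tensile.
σ_{concrete} = P / A = 17770 / 725 = 24.51 MPa.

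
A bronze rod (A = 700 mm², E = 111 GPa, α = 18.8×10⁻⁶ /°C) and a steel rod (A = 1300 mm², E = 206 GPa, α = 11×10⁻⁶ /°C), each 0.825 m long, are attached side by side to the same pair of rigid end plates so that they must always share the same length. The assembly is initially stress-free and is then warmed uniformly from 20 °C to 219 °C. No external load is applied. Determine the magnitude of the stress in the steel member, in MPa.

Equilibrium of a rigid end plate with no external load gives equal and opposite internal forces ±P in the two members. Since α_{bronze} > α_{steel}, heating drives the bronze into compression and the steel into tension.
Equating the net (thermal + elastic) strains gives |α₁ − α₂|·ΔT = P·[1/(A₁E₁) + 1/(A₂E₂)].
|α₁ − α₂|·ΔT = 7.8×10⁻⁶ × 199 = 0.001552.
1/(A₁E₁) + 1/(A₂E₂) = 1/(700×111×10³) + 1/(1300×206×10³) = 1.66×10⁻⁸ N⁻¹.
So P = 0.001552 / 1.66×10⁻⁸ = 93.48 kN.
σ_{steel} = P/A₂ = 93480/1300 = 71.91 MPa, tensile.

σ ≈ 71.9 MPa (tensile)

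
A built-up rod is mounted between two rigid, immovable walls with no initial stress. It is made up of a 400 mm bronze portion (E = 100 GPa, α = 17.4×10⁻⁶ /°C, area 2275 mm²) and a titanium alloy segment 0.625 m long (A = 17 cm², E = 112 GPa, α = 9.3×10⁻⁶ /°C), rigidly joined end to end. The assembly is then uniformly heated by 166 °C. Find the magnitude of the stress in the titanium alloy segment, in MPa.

If the supports were absent, the total length change would be Σ αᵢΔT Lᵢ = 17.4×10⁻⁶×166×400 + 9.3×10⁻⁶×166×625 = 2.12 mm.
The walls prevent any net length change, so an axial force P (same in every segment) develops. Compatibility: P · Σ Lᵢ/(AᵢEᵢ) = δ_free.
Σ Lᵢ/(AᵢEᵢ) = 400/(2275×100×10³) + 625/(1700×112×10³) = 5.041×10⁻⁶ mm/N.
Hence P = δ_free / Σ(L/AE) = 2.12/5.041×10⁻⁶ = 420.6 kN (compressive).
σ_{titanium alloy} = P / A = 420600 / 1700 = 247.4 MPa.

σ ≈ 247 MPa (compressive)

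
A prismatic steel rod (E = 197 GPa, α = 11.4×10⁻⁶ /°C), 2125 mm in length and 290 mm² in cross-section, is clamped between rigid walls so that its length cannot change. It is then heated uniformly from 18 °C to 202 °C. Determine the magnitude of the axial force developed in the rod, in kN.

With zero net strain, σ = E·αΔT = 197 GPa × 11.4×10⁻⁶ × 184 = 413.2 MPa.
Axial force P = σA = 413.2 × 290 = 119800 N = 119.8 kN, compressive.

P ≈ 120 kN (compressive)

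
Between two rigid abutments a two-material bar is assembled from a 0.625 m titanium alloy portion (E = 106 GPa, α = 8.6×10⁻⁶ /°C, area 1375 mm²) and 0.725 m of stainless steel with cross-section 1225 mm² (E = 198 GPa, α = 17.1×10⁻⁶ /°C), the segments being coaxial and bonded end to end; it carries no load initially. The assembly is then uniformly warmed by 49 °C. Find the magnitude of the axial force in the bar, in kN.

P ≈ 120 kN (compressive)

If the supports were absent, the total length change would be Σ αᵢΔT Lᵢ = 8.6×10⁻⁶×49×625 + 17.1×10⁻⁶×49×725 = 0.8709 mm.
The rigid supports impose zero overall length change; the single axial force P common to all segments must satisfy P Σ Lᵢ/(AᵢEᵢ) = δ_free.
The series flexibility is Σ Lᵢ/(AᵢEᵢ) = 625/(1375×106×10³) + 725/(1225×198×10³) = 7.277×10⁻⁶ mm/N.
So P = 0.8709 / 7.277×10⁻⁶ = 119.7 kN, compressive.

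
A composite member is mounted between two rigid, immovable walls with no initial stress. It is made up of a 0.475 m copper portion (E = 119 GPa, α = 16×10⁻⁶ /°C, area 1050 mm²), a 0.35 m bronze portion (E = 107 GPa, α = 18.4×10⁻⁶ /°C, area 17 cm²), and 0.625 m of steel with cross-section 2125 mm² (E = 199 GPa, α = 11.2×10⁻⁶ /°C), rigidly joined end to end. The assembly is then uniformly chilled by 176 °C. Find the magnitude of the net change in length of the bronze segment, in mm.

|ΔL| ≈ 0.144 mm

If the supports were absent, the total length change would be Σ αᵢΔT Lᵢ = 16×10⁻⁶×176×475 + 18.4×10⁻⁶×176×350 + 11.2×10⁻⁶×176×625 = 3.703 mm.
The rigid supports impose zero overall length change; the single axial force P common to all segments must satisfy P Σ Lᵢ/(AᵢEᵢ) = δ_free.
Σ Lᵢ/(AᵢEᵢ) = 475/(1050×119×10³) + 350/(1700×107×10³) + 625/(2125×199×10³) = 7.204×10⁻⁶ mm/N.
P = 3.703 / 7.204×10⁻⁶ = 514100 N = 514.1 kN, tensile.
For the bronze segment, free thermal change = 18.4×10⁻⁶×176×350 = 1.133 mm and elastic change from P = 514100×350/(1700×107×10³) = 0.9891 mm; these oppose, so the net change is 0.144 mm (segment shortens).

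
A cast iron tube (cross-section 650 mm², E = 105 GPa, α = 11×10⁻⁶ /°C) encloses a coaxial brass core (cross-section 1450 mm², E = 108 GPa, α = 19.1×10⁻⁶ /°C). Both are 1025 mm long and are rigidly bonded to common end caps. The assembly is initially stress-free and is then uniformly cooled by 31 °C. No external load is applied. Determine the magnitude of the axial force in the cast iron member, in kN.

P ≈ 11.9 kN (compressive in the cast iron)

Both members must finish at the same length. With the larger α, the brass tends to over-contract; the plates restrain it, putting the brass in tension and the cast iron in compression. With no external load the two internal forces are equal and opposite, magnitude P.
Equating the net (thermal + elastic) strains gives |α₁ − α₂|·ΔT = P·[1/(A₁E₁) + 1/(A₂E₂)].
|α₁ − α₂|·ΔT = 8.1×10⁻⁶ × 31 = 0.0002511.
1/(A₁E₁) + 1/(A₂E₂) = 1/(650×105×10³) + 1/(1450×108×10³) = 2.104×10⁻⁸ N⁻¹.
P = 0.0002511 / 2.104×10⁻⁸ = 11940 N = 11.94 kN.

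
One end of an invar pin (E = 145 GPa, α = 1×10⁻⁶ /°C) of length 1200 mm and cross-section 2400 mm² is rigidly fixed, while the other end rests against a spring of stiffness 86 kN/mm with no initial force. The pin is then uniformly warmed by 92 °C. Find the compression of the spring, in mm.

δ ≈ 0.0851 mm

If the spring were absent the pin would lengthen by αΔT L = 1×10⁻⁶ × 92 × 1200 = 0.1104 mm.
With a force P in the spring, the elastic change of the pin is PL/(AE) and that of the spring is P/k; compatibility requires their sum to equal δ_free.
P [ L/(AE) + 1/k ] = δ_free → P [ 1200/(2400×145×10³) + 1/(86×10³) ] = 0.1104.
P = 0.1104 / 1.508×10⁻⁵ = 7323 N.
Spring compression = P/k = 7323/(86×10³) = 0.08515 mm.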